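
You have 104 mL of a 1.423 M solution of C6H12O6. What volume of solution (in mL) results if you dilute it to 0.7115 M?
Using M₁V₁ = M₂V₂:
1.423 × 104 = 0.7115 × V₂
V₂ = (1.423 × 104) / 0.7115 = 208 mL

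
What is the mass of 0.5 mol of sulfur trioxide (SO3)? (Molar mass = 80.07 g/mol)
Mass = 0.5 mol × 80.07 g/mol = 40.03 g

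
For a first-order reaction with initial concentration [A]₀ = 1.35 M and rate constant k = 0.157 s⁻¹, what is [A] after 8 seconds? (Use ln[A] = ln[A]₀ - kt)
0.3845 M

ln[A] = ln[A]₀ - k·t = ln(1.35) - (0.157)·(8) = 0.3001 - 1.2560 = -0.9559
[A] = e^(-0.9559) = 0.3845 M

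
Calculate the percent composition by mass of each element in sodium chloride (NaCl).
Na: 39.34%, Cl: 60.66%

Molar mass of NaCl = 58.44 g/mol
% Na = (1 × 22.99) / 58.44 × 100% = 22.99 / 58.44 × 100% = 39.34%
% Cl = (1 × 35.45) / 58.44 × 100% = 35.45 / 58.44 × 100% = 60.66%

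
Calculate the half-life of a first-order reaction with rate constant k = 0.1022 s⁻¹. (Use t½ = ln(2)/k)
6.78 s

t½ = ln(2)/k = 0.6931/0.1022 = 6.78 s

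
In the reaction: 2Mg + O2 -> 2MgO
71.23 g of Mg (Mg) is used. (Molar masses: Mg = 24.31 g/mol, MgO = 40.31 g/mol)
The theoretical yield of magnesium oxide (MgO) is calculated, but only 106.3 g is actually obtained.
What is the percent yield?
Moles of Mg = 71.23 g ÷ 24.31 g/mol = 2.93007 mol
Mole ratio: 2 mol MgO / 2 mol Mg
Moles of MgO = 2.93007 × (2/2) = 2.93007 mol
Theoretical yield = 2.93007 mol × 40.31 g/mol = 118.11 g
Actual yield = 106.3 g
Percent yield = (106.3 / 118.11) × 100% = 90.0%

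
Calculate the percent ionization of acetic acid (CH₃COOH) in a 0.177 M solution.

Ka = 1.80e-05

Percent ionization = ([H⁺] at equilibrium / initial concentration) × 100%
Percent ionization = 1%

Let x = [H⁺]. Ka = x²/(C - x) ⇒ x² + (1.80e-05)x - (1.80e-05)(0.177) = 0. x = 1.7760e-03. Percent = (1.7760e-03/0.177) × 100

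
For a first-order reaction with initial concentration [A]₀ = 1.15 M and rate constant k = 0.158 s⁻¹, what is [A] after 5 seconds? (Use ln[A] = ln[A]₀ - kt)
0.5219 M

ln[A] = ln[A]₀ - k·t = ln(1.15) - (0.158)·(5) = 0.1398 - 0.7900 = -0.6502
[A] = e^(-0.6502) = 0.5219 M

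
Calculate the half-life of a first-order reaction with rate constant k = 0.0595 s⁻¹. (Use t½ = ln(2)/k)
11.65 s

t½ = ln(2)/k = 0.6931/0.0595 = 11.65 s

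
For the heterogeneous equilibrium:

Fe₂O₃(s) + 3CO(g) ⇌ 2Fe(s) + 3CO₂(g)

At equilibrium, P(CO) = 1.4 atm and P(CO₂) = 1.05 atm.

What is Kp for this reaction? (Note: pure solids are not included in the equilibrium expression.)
K_p = 0.422

Solids (Fe₂O₃, Fe) are excluded.
Kp = P(CO₂)³/P(CO)³ = (1.05)³/(1.4)³ = 1.158/2.744 = 0.422.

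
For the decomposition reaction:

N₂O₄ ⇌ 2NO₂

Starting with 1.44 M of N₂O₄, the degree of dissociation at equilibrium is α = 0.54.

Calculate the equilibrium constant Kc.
K_c = 3.6513

x = α·[A]₀ = 0.54 × 1.44 = 0.7776 M dissociated.
At eq: [N₂O₄] = 1.44 − 0.7776 = 0.6624 M; [NO₂] = 2x = 1.555 M.
Kc = [NO₂]²/[N₂O₄] = (1.555)²/0.6624 = 3.651.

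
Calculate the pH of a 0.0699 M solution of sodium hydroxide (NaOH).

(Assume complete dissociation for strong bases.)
pH = 12.84

[OH⁻] = 0.0699 M for strong base. pOH = -log[OH⁻] = 1.16, pH = 14 - pOH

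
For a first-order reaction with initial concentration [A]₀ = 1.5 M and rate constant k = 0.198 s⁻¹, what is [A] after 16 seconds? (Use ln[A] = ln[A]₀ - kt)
0.0631 M

ln[A] = ln[A]₀ - k·t = ln(1.5) - (0.198)·(16) = 0.4055 - 3.1680 = -2.7625
[A] = e^(-2.7625) = 0.0631 M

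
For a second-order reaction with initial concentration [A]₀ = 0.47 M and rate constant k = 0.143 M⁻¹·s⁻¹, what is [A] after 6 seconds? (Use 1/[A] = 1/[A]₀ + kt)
0.3349 M

1/[A] = 1/[A]₀ + k·t = 1/0.47 + (0.143)·(6) = 2.1277 + 0.8580 = 2.9857
[A] = 1/2.9857 = 0.3349 M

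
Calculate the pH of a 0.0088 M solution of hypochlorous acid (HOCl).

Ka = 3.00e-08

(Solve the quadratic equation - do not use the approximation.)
pH = 4.79

x² + Ka×x - Ka×C = 0. Using quadratic formula: [H⁺] = 1.6233e-05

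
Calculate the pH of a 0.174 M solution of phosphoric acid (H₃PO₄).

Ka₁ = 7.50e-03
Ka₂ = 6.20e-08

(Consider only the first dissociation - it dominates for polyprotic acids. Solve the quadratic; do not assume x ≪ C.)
pH = 1.49

x² + Ka₁·x − Ka₁·C = 0 with Ka₁ = 7.50e-03, C = 0.174.
x = (−Ka₁ + √(Ka₁² + 4·Ka₁·C))/2 = 3.2569e-02 M, so pH = 1.49.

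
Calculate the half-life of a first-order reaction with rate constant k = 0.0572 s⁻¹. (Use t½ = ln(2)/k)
12.12 s

t½ = ln(2)/k = 0.6931/0.0572 = 12.12 s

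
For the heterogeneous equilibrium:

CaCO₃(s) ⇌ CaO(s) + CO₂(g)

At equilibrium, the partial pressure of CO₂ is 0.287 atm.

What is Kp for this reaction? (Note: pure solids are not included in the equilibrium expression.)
K_p = 0.287

Solids (CaCO₃, CaO) have activity 1 and are excluded.
Kp = P(CO₂) = 0.287.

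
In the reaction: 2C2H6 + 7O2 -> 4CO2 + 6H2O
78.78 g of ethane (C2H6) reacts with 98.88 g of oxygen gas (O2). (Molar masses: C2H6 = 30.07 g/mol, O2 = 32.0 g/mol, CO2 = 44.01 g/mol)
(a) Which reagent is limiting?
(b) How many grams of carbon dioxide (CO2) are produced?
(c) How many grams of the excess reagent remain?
(a) O2, (b) 77.71 g, (c) 52.23 g

Moles of C2H6 = 78.78 g ÷ 30.07 g/mol = 2.61989 mol
Moles of O2 = 98.88 g ÷ 32.0 g/mol = 3.09 mol
Moles ÷ coefficient: C2H6: 2.61989/2 = 1.31, O2: 3.09/7 = 0.4414
(a) O2 has the smaller value, so O2 is the limiting reagent.
(b) Moles of CO2 = 3.09 mol O2 × (4/7) = 1.76571 mol; mass = 1.76571 mol × 44.01 g/mol = 77.71 g
(c) C2H6 consumed = 3.09 × (2/7) = 0.882857 mol; remaining = 2.61989 − 0.882857 = 1.73703 mol; mass = 1.73703 mol × 30.07 g/mol = 52.23 g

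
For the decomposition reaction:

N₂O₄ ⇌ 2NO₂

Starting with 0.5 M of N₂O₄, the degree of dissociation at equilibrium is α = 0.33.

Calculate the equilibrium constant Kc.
K_c = 0.3251

x = α·[A]₀ = 0.33 × 0.5 = 0.165 M dissociated.
At eq: [N₂O₄] = 0.5 − 0.165 = 0.335 M; [NO₂] = 2x = 0.33 M.
Kc = [NO₂]²/[N₂O₄] = (0.33)²/0.335 = 0.3251.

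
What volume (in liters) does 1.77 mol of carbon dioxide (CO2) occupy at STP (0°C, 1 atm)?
At STP, 1 mol of gas occupies 22.4 L
Volume = 1.77 mol × 22.4 L/mol = 39.65 L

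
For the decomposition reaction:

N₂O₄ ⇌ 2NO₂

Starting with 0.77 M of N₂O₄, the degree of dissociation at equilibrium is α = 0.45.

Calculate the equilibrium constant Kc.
K_c = 1.1340

x = α·[A]₀ = 0.45 × 0.77 = 0.3465 M dissociated.
At eq: [N₂O₄] = 0.77 − 0.3465 = 0.4235 M; [NO₂] = 2x = 0.693 M.
Kc = [NO₂]²/[N₂O₄] = (0.693)²/0.4235 = 1.134.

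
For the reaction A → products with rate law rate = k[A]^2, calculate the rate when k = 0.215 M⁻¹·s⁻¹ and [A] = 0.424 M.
0.03865 M/s

rate = k·[A]^2 = 0.215·(0.424)^2 = 0.215·0.179776 = 0.03865 M/s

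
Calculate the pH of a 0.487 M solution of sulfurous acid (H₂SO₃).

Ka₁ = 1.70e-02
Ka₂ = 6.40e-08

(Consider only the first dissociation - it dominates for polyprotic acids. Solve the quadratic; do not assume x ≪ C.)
pH = 1.08

x² + Ka₁·x − Ka₁·C = 0 with Ka₁ = 1.70e-02, C = 0.487.
x = (−Ka₁ + √(Ka₁² + 4·Ka₁·C))/2 = 8.2885e-02 M, so pH = 1.08.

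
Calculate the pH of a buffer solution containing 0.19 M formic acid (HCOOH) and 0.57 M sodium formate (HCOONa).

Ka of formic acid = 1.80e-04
pH = 4.22

pKa = -log(1.80e-04) = 3.74. pH = pKa + log([A⁻]/[HA]) = 3.74 + log(0.57/0.19)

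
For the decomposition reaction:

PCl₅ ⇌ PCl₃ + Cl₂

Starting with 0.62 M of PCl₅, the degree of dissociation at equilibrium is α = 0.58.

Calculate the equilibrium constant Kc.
K_c = 0.4966

x = α·[A]₀ = 0.58 × 0.62 = 0.3596 M dissociated.
At eq: [PCl₅] = 0.62 − 0.3596 = 0.2604 M; [PCl₃] = [Cl₂] = x = 0.3596 M.
Kc = [PCl₃][Cl₂]/[PCl₅] = (0.3596)²/0.2604 = 0.4966.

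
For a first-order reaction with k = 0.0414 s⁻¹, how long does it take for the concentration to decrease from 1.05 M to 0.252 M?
34.47 s

From ln[A] = ln[A]₀ - k·t: t = ln([A]₀/[A])/k = ln(1.05/0.252)/0.0414 = ln(4.1667)/0.0414 = 1.4271/0.0414 = 34.47 s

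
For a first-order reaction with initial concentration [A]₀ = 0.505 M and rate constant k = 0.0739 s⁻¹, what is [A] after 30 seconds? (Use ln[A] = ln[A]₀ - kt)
0.0550 M

ln[A] = ln[A]₀ - k·t = ln(0.505) - (0.0739)·(30) = -0.6832 - 2.2170 = -2.9002
[A] = e^(-2.9002) = 0.0550 M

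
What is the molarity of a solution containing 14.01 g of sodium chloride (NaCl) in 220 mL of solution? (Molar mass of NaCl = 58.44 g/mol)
Moles of NaCl = 14.01 g ÷ 58.44 g/mol = 0.239733 mol
Volume = 220 mL = 0.22 L
Molarity = 0.239733 mol ÷ 0.22 L = 1.09 M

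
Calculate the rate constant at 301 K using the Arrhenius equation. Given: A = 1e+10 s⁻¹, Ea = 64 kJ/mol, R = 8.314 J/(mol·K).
7.82e-02 s⁻¹

k = A·exp(-Ea/(R·T)) = 1e+10·exp(-64000/(8.314·301)) = 1e+10·exp(-25.5743) = 1e+10·7.8204e-12 = 7.82e-02 s⁻¹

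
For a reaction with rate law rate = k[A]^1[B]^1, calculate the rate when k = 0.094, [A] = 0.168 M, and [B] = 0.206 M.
0.003253 M/s

rate = k·[A]^1·[B]^1 = 0.094·(0.168)^1·(0.206)^1 = 0.094·0.168·0.206 = 0.003253 M/s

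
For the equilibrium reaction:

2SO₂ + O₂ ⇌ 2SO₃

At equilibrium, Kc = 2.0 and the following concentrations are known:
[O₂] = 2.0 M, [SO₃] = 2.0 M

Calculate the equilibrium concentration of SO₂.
[SO₂] = 1.0000 M

Kc = ([SO₃]^2) / ([SO₂]^2 × [O₂]) = 2.0
[SO₂]^2 = (product terms)/(Kc · other reactant terms) = 4 / (2.0 · 2) = 1
[SO₂] = (1)^(1/2) = 1.0000 M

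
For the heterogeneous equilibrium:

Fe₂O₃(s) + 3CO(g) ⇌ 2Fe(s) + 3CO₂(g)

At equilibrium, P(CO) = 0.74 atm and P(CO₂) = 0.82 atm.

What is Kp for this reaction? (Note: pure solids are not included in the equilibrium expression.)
K_p = 1.361

Solids (Fe₂O₃, Fe) are excluded.
Kp = P(CO₂)³/P(CO)³ = (0.82)³/(0.74)³ = 0.5514/0.4052 = 1.361.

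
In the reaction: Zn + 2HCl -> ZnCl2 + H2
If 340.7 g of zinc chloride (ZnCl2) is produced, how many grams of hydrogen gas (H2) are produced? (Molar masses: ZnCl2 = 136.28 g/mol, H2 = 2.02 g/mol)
Moles of ZnCl2 = 340.7 g ÷ 136.28 g/mol = 2.5 mol
Mole ratio: 1 mol H2 / 1 mol ZnCl2
Moles of H2 = 2.5 × (1/1) = 2.5 mol
Mass of H2 = 2.5 mol × 2.02 g/mol = 5.05 g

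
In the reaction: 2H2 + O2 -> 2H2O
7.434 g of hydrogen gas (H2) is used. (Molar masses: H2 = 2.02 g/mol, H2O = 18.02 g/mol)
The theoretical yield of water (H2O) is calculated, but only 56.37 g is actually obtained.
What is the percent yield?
Moles of H2 = 7.434 g ÷ 2.02 g/mol = 3.6802 mol
Mole ratio: 2 mol H2O / 2 mol H2
Moles of H2O = 3.6802 × (2/2) = 3.6802 mol
Theoretical yield = 3.6802 mol × 18.02 g/mol = 66.317 g
Actual yield = 56.37 g
Percent yield = (56.37 / 66.317) × 100% = 85.0%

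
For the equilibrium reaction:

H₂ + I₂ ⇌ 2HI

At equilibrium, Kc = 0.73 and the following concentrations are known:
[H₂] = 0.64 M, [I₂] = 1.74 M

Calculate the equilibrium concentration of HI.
[HI] = 0.9016 M

Kc = ([HI]^2) / ([H₂] × [I₂]) = 0.73
[HI]^2 = Kc · (reactant terms)/(other product terms) = 0.73 · 1.1136 / 1 = 0.81293
[HI] = (0.81293)^(1/2) = 0.9016 M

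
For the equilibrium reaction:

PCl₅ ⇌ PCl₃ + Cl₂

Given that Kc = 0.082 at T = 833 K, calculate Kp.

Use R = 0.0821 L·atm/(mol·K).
K_p = 5.6079

Δn = (moles gaseous products) − (moles gaseous reactants) = 1
T = 833 K; RT = 0.0821 × 833 = 68.3893
Kp = Kc·(RT)^Δn = 0.082 × (68.3893)^1 = 0.082 × 68.3893 = 5.6079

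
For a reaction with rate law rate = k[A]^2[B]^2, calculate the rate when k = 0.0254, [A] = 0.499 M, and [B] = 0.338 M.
0.0007226 M/s

rate = k·[A]^2·[B]^2 = 0.0254·(0.499)^2·(0.338)^2 = 0.0254·0.249001·0.114244 = 0.0007226 M/s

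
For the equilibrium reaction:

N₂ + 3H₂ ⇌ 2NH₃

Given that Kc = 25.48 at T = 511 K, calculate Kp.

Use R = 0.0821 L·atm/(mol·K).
K_p = 0.0145

Δn = (moles gaseous products) − (moles gaseous reactants) = -2
T = 511 K; RT = 0.0821 × 511 = 41.9531
Kp = Kc·(RT)^Δn = 25.48 × (41.9531)^-2 = 25.48 × 0.000568162 = 0.0145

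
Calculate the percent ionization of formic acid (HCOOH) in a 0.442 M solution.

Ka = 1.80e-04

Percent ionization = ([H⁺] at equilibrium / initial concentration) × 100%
Percent ionization = 2%

Let x = [H⁺]. Ka = x²/(C - x) ⇒ x² + (1.80e-04)x - (1.80e-04)(0.442) = 0. x = 8.8301e-03. Percent = (8.8301e-03/0.442) × 100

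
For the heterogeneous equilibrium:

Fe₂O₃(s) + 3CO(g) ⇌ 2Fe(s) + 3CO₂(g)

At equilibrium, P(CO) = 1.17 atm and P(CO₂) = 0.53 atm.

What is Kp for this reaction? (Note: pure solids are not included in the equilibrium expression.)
K_p = 0.093

Solids (Fe₂O₃, Fe) are excluded.
Kp = P(CO₂)³/P(CO)³ = (0.53)³/(1.17)³ = 0.1489/1.602 = 0.093.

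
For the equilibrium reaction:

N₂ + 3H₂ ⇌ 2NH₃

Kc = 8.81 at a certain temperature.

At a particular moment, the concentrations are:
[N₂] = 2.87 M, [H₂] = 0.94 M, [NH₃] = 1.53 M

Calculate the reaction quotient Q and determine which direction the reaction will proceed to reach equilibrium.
Q = 0.982, Q < K, reaction proceeds forward (toward products)

Q = ([NH₃]^2) / ([N₂] × [H₂]^3)
  = ((1.53)^2) / ((2.87)·(0.94)^3) = 2.3409/2.3838 = 0.982
Since Q = 0.982 < Kc = 8.81, the reaction proceeds forward (toward products) to reach equilibrium.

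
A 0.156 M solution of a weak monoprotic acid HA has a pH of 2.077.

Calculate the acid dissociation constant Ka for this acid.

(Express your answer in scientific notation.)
K_a = 4.75e-04

[H⁺] = 10^(−pH) = 10^(−2.077) = 8.375e-03 M. For HA ⇌ H⁺ + A⁻, Ka = x²/(C − x) = (8.375e-03)²/(0.156 − 8.375e-03) = 4.75e-04.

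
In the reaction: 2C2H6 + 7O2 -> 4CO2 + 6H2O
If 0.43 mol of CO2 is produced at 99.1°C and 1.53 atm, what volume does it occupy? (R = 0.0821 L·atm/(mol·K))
T = 99.1°C + 273.15 = 372.25 K
V = nRT/P = (0.43 × 0.0821 × 372.25) / 1.53
V = 8.59 L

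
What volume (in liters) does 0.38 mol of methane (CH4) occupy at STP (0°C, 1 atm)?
At STP, 1 mol of gas occupies 22.4 L
Volume = 0.38 mol × 22.4 L/mol = 8.51 L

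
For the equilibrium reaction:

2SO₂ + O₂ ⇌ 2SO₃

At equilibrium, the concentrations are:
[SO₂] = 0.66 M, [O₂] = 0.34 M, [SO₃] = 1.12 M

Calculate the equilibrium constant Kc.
K_c = 8.4697

Kc = ([SO₃]^2) / ([SO₂]^2 × [O₂])
   = ((1.12)^2) / ((0.66)^2·(0.34))
   = 1.2544 / 0.1481 = 8.4697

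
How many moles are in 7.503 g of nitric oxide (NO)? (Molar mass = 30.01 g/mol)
Moles = 7.503 g ÷ 30.01 g/mol = 0.25 mol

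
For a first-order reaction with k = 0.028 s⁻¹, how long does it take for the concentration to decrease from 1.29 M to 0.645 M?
24.76 s

From ln[A] = ln[A]₀ - k·t: t = ln([A]₀/[A])/k = ln(1.29/0.645)/0.028 = ln(2.0000)/0.028 = 0.6931/0.028 = 24.76 s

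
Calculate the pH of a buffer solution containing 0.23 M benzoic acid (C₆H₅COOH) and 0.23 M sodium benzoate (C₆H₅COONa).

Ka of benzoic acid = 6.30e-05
pH = 4.20

pKa = -log(6.30e-05) = 4.20. pH = pKa + log([A⁻]/[HA]) = 4.20 + log(0.23/0.23)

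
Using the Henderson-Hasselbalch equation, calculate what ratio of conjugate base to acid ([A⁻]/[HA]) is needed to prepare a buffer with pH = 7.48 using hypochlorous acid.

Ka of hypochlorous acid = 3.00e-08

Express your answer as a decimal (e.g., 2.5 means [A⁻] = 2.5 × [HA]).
[A⁻]/[HA] = 0.906

pKa = −log(3.00e-08) = 7.5229. pH = pKa + log([A⁻]/[HA]). 7.48 = 7.5229 + log(ratio). log(ratio) = 7.48 − 7.5229 = -0.0429. ratio = 10^(-0.0429) = 0.906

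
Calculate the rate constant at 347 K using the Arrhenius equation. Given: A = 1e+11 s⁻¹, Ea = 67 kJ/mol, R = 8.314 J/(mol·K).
8.20e+00 s⁻¹

k = A·exp(-Ea/(R·T)) = 1e+11·exp(-67000/(8.314·347)) = 1e+11·exp(-23.2239) = 1e+11·8.2032e-11 = 8.20e+00 s⁻¹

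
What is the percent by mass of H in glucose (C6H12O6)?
Mass of H in formula = 1.008 × 12 = 12.096 g/mol
Molar mass = 180.16 g/mol
% H = (12.096/180.16) × 100% = 6.71%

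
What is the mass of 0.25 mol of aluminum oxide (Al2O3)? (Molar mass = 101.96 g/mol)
Mass = 0.25 mol × 101.96 g/mol = 25.49 g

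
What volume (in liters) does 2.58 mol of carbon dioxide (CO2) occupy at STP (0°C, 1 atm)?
At STP, 1 mol of gas occupies 22.4 L
Volume = 2.58 mol × 22.4 L/mol = 57.79 L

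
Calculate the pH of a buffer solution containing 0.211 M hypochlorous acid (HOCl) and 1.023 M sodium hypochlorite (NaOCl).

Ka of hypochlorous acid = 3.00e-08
pH = 8.21

pKa = -log(3.00e-08) = 7.52. pH = pKa + log([A⁻]/[HA]) = 7.52 + log(1.023/0.211)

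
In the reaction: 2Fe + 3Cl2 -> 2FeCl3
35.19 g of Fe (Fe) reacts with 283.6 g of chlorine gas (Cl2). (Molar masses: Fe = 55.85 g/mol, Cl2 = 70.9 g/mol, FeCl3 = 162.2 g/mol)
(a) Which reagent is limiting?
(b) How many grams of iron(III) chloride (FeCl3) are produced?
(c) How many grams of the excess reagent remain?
(a) Fe, (b) 102.2 g, (c) 216.6 g

Moles of Fe = 35.19 g ÷ 55.85 g/mol = 0.630081 mol
Moles of Cl2 = 283.6 g ÷ 70.9 g/mol = 4 mol
Moles ÷ coefficient: Fe: 0.630081/2 = 0.315, Cl2: 4/3 = 1.333
(a) Fe has the smaller value, so Fe is the limiting reagent.
(b) Moles of FeCl3 = 0.630081 mol Fe × (2/2) = 0.630081 mol; mass = 0.630081 mol × 162.2 g/mol = 102.2 g
(c) Cl2 consumed = 0.630081 × (3/2) = 0.945121 mol; remaining = 4 − 0.945121 = 3.05488 mol; mass = 3.05488 mol × 70.9 g/mol = 216.6 g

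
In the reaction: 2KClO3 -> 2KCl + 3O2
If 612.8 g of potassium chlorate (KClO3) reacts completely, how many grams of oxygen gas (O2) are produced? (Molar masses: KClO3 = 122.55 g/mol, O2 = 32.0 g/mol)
Moles of KClO3 = 612.8 g ÷ 122.55 g/mol = 5.00041 mol
Mole ratio: 3 mol O2 / 2 mol KClO3
Moles of O2 = 5.00041 × (3/2) = 7.50061 mol
Mass of O2 = 7.50061 mol × 32.0 g/mol = 240 g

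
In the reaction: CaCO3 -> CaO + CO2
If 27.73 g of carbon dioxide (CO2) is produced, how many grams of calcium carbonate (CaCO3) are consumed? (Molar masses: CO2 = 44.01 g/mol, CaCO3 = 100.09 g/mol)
Moles of CO2 = 27.73 g ÷ 44.01 g/mol = 0.630084 mol
Mole ratio: 1 mol CaCO3 / 1 mol CO2
Moles of CaCO3 = 0.630084 × (1/1) = 0.630084 mol
Mass of CaCO3 = 0.630084 mol × 100.09 g/mol = 63.07 g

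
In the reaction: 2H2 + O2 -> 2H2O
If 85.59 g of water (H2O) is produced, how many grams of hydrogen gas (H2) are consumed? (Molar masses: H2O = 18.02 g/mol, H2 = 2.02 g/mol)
Moles of H2O = 85.59 g ÷ 18.02 g/mol = 4.74972 mol
Mole ratio: 2 mol H2 / 2 mol H2O
Moles of H2 = 4.74972 × (2/2) = 4.74972 mol
Mass of H2 = 4.74972 mol × 2.02 g/mol = 9.594 g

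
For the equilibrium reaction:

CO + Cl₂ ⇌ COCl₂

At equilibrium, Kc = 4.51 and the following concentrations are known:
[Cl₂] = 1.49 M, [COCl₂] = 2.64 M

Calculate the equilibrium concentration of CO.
[CO] = 0.3929 M

Kc = ([COCl₂]) / ([CO] × [Cl₂]) = 4.51
[CO]^1 = (product terms)/(Kc · other reactant terms) = 2.64 / (4.51 · 1.49) = 0.39286
[CO] = 0.3929 M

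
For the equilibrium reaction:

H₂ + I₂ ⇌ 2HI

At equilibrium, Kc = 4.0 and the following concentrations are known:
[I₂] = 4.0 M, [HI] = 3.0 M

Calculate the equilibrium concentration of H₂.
[H₂] = 0.5625 M

Kc = ([HI]^2) / ([H₂] × [I₂]) = 4.0
[H₂]^1 = (product terms)/(Kc · other reactant terms) = 9 / (4.0 · 4) = 0.5625
[H₂] = 0.5625 M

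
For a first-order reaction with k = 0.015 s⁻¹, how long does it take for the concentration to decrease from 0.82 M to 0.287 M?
69.99 s

From ln[A] = ln[A]₀ - k·t: t = ln([A]₀/[A])/k = ln(0.82/0.287)/0.015 = ln(2.8571)/0.015 = 1.0498/0.015 = 69.99 s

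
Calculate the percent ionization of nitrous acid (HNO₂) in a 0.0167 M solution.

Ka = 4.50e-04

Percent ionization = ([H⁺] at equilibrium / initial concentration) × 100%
Percent ionization = 15.1%

Let x = [H⁺]. Ka = x²/(C - x) ⇒ x² + (4.50e-04)x - (4.50e-04)(0.0167) = 0. x = 2.5256e-03. Percent = (2.5256e-03/0.0167) × 100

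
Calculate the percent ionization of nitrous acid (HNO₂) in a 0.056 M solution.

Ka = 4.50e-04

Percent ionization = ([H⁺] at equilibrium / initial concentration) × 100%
Percent ionization = 8.57%

Let x = [H⁺]. Ka = x²/(C - x) ⇒ x² + (4.50e-04)x - (4.50e-04)(0.056) = 0. x = 4.8000e-03. Percent = (4.8000e-03/0.056) × 100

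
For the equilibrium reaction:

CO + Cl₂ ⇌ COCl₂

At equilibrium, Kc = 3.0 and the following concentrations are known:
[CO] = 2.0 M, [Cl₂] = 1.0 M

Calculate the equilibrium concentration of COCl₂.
[COCl₂] = 6.0000 M

Kc = ([COCl₂]) / ([CO] × [Cl₂]) = 3.0
[COCl₂]^1 = Kc · (reactant terms)/(other product terms) = 3.0 · 2 / 1 = 6
[COCl₂] = 6.0000 M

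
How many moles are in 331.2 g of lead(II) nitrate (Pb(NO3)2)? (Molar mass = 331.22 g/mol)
Moles = 331.2 g ÷ 331.22 g/mol = 0.9999 mol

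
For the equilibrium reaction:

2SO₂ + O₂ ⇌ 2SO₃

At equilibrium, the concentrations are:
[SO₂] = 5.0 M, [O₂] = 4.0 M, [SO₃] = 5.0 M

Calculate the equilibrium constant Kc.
K_c = 0.2500

Kc = ([SO₃]^2) / ([SO₂]^2 × [O₂])
   = ((5.0)^2) / ((5.0)^2·(4.0))
   = 25 / 100 = 0.2500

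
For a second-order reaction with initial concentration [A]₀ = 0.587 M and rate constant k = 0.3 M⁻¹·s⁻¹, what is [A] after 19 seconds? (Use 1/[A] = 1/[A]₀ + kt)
0.1351 M

1/[A] = 1/[A]₀ + k·t = 1/0.587 + (0.3)·(19) = 1.7036 + 5.7000 = 7.4036
[A] = 1/7.4036 = 0.1351 M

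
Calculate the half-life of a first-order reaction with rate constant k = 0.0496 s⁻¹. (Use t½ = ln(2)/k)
13.97 s

t½ = ln(2)/k = 0.6931/0.0496 = 13.97 s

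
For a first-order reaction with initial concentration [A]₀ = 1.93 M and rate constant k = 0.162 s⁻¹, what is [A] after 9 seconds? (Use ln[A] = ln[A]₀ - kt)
0.4491 M

ln[A] = ln[A]₀ - k·t = ln(1.93) - (0.162)·(9) = 0.6575 - 1.4580 = -0.8005
[A] = e^(-0.8005) = 0.4491 M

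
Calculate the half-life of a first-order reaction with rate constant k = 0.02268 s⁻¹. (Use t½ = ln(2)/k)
30.56 s

t½ = ln(2)/k = 0.6931/0.02268 = 30.56 s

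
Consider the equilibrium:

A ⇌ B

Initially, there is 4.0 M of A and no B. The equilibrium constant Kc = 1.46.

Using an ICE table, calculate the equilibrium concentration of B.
[B] = 2.374 M

ICE: [A] = 4.0 − x, [B] = x.
Kc = x/(4.0 − x) = 1.46 ⇒ x = 1.46·4.0/(1 + 1.46) = 5.84/2.46 = 2.374.
[B] = x = 2.374 M.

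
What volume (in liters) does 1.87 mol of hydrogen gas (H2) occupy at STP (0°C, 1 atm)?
At STP, 1 mol of gas occupies 22.4 L
Volume = 1.87 mol × 22.4 L/mol = 41.89 L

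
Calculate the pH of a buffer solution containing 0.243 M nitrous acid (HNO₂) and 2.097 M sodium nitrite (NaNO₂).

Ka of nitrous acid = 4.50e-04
pH = 4.28

pKa = -log(4.50e-04) = 3.35. pH = pKa + log([A⁻]/[HA]) = 3.35 + log(2.097/0.243)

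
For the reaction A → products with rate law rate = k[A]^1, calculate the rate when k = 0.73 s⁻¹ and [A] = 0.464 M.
0.3387 M/s

rate = k·[A]^1 = 0.73·(0.464)^1 = 0.73·0.464 = 0.3387 M/s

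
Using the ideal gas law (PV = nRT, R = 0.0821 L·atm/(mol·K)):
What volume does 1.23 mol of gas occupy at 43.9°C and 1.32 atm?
T = 43.9°C + 273.15 = 317.05 K
V = nRT/P = (1.23 × 0.0821 × 317.05) / 1.32
V = 24.26 L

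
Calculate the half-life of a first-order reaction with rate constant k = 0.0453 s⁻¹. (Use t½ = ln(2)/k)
15.30 s

t½ = ln(2)/k = 0.6931/0.0453 = 15.30 s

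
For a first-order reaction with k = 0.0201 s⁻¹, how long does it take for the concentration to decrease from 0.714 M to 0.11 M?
93.05 s

From ln[A] = ln[A]₀ - k·t: t = ln([A]₀/[A])/k = ln(0.714/0.11)/0.0201 = ln(6.4909)/0.0201 = 1.8704/0.0201 = 93.05 s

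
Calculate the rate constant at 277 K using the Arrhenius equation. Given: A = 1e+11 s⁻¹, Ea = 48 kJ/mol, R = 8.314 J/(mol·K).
8.88e+01 s⁻¹

k = A·exp(-Ea/(R·T)) = 1e+11·exp(-48000/(8.314·277)) = 1e+11·exp(-20.8426) = 1e+11·8.8753e-10 = 8.88e+01 s⁻¹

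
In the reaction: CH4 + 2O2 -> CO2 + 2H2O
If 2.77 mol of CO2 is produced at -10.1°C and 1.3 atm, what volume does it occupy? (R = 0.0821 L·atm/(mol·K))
T = -10.1°C + 273.15 = 263.05 K
V = nRT/P = (2.77 × 0.0821 × 263.05) / 1.3
V = 46.02 L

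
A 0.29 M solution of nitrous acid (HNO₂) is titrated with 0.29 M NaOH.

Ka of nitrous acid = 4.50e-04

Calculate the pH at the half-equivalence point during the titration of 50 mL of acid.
pH = pKa = 3.35

At the half-equivalence point, [HA] = [A⁻], so by Henderson–Hasselbalch pH = pKa + log(1) = pKa.
pKa = −log(4.50e-04) = 3.35.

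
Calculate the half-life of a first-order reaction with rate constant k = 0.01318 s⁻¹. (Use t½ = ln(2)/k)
52.59 s

t½ = ln(2)/k = 0.6931/0.01318 = 52.59 s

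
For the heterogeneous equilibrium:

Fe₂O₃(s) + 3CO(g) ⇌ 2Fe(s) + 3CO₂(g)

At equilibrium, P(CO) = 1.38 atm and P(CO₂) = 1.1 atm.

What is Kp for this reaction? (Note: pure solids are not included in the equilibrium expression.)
K_p = 0.506

Solids (Fe₂O₃, Fe) are excluded.
Kp = P(CO₂)³/P(CO)³ = (1.1)³/(1.38)³ = 1.331/2.628 = 0.506.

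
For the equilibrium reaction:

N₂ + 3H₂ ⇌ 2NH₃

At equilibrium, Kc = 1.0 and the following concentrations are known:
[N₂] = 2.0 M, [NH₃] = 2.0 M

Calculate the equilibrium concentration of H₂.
[H₂] = 1.2599 M

Kc = ([NH₃]^2) / ([N₂] × [H₂]^3) = 1.0
[H₂]^3 = (product terms)/(Kc · other reactant terms) = 4 / (1.0 · 2) = 2
[H₂] = (2)^(1/3) = 1.2599 M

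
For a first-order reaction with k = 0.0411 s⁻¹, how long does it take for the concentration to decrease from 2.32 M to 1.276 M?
14.55 s

From ln[A] = ln[A]₀ - k·t: t = ln([A]₀/[A])/k = ln(2.32/1.276)/0.0411 = ln(1.8182)/0.0411 = 0.5978/0.0411 = 14.55 s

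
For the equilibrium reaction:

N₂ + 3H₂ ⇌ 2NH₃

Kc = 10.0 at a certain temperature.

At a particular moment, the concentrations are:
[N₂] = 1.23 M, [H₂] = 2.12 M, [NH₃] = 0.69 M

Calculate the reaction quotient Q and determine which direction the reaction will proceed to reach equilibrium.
Q = 0.041, Q < K, reaction proceeds forward (toward products)

Q = ([NH₃]^2) / ([N₂] × [H₂]^3)
  = ((0.69)^2) / ((1.23)·(2.12)^3) = 0.4761/11.72 = 0.04062
Since Q = 0.04062 < Kc = 10.0, the reaction proceeds forward (toward products) to reach equilibrium.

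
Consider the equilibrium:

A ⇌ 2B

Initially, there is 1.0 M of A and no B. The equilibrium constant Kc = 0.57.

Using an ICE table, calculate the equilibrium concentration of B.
[B] = 0.626 M

ICE: [A] = 1.0 − x, [B] = 2x.
Kc = (2x)²/(1.0 − x) = 0.57 ⇒ 4x² + 0.57x − 0.57 = 0.
x = (−0.57 + √(0.57² + 4·4·0.57))/(2·4) = (−0.57 + √9.4449)/8 = 0.31291.
[B] = 2x = 0.626 M.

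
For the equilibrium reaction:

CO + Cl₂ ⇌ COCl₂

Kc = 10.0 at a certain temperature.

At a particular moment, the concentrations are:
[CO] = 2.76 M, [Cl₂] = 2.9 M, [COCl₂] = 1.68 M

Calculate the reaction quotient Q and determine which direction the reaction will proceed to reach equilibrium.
Q = 0.210, Q < K, reaction proceeds forward (toward products)

Q = ([COCl₂]) / ([CO] × [Cl₂])
  = ((1.68)) / ((2.76)·(2.9)) = 1.68/8.004 = 0.2099
Since Q = 0.2099 < Kc = 10.0, the reaction proceeds forward (toward products) to reach equilibrium.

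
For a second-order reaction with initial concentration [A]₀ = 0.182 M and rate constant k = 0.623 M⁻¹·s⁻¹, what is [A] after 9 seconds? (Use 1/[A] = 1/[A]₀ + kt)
0.0901 M

1/[A] = 1/[A]₀ + k·t = 1/0.182 + (0.623)·(9) = 5.4945 + 5.6070 = 11.1015
[A] = 1/11.1015 = 0.0901 M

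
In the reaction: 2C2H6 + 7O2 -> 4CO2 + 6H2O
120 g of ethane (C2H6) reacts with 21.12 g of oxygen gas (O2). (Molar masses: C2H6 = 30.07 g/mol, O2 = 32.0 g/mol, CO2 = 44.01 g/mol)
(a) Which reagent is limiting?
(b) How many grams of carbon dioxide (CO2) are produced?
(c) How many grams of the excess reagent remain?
(a) O2, (b) 16.6 g, (c) 114.3 g

Moles of C2H6 = 120 g ÷ 30.07 g/mol = 3.99069 mol
Moles of O2 = 21.12 g ÷ 32.0 g/mol = 0.66 mol
Moles ÷ coefficient: C2H6: 3.99069/2 = 1.995, O2: 0.66/7 = 0.09429
(a) O2 has the smaller value, so O2 is the limiting reagent.
(b) Moles of CO2 = 0.66 mol O2 × (4/7) = 0.377143 mol; mass = 0.377143 mol × 44.01 g/mol = 16.6 g
(c) C2H6 consumed = 0.66 × (2/7) = 0.188571 mol; remaining = 3.99069 − 0.188571 = 3.80212 mol; mass = 3.80212 mol × 30.07 g/mol = 114.3 g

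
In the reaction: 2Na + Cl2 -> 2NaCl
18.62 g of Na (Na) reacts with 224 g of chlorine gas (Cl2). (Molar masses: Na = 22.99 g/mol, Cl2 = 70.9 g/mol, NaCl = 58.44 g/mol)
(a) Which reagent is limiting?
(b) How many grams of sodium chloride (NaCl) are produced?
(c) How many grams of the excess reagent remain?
(a) Na, (b) 47.33 g, (c) 195.3 g

Moles of Na = 18.62 g ÷ 22.99 g/mol = 0.809917 mol
Moles of Cl2 = 224 g ÷ 70.9 g/mol = 3.15938 mol
Moles ÷ coefficient: Na: 0.809917/2 = 0.405, Cl2: 3.15938/1 = 3.159
(a) Na has the smaller value, so Na is the limiting reagent.
(b) Moles of NaCl = 0.809917 mol Na × (2/2) = 0.809917 mol; mass = 0.809917 mol × 58.44 g/mol = 47.33 g
(c) Cl2 consumed = 0.809917 × (1/2) = 0.404959 mol; remaining = 3.15938 − 0.404959 = 2.75442 mol; mass = 2.75442 mol × 70.9 g/mol = 195.3 g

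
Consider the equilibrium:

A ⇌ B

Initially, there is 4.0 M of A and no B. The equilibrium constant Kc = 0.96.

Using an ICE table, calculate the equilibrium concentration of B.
[B] = 1.959 M

ICE: [A] = 4.0 − x, [B] = x.
Kc = x/(4.0 − x) = 0.96 ⇒ x = 0.96·4.0/(1 + 0.96) = 3.84/1.96 = 1.959.
[B] = x = 1.959 M.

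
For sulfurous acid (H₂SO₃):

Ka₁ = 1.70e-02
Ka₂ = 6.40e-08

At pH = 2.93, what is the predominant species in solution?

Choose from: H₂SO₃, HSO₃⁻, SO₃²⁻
HSO₃⁻

pKa1 = 1.77, pKa2 = 7.19. Each pKa is the crossover between adjacent species; pH = 2.93 lies in the region where HSO₃⁻ predominates.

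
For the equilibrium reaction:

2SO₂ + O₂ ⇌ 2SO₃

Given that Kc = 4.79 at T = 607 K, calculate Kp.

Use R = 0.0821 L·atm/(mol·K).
K_p = 0.0961

Δn = (moles gaseous products) − (moles gaseous reactants) = -1
T = 607 K; RT = 0.0821 × 607 = 49.8347
Kp = Kc·(RT)^Δn = 4.79 × (49.8347)^-1 = 4.79 × 0.0200663 = 0.0961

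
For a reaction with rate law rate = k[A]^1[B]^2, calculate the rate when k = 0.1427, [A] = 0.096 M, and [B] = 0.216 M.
0.0006391 M/s

rate = k·[A]^1·[B]^2 = 0.1427·(0.096)^1·(0.216)^2 = 0.1427·0.096·0.046656 = 0.0006391 M/s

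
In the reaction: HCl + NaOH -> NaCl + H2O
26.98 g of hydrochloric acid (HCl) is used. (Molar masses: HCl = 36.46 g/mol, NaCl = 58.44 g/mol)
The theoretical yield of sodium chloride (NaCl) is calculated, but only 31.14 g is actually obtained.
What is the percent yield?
Moles of HCl = 26.98 g ÷ 36.46 g/mol = 0.739989 mol
Mole ratio: 1 mol NaCl / 1 mol HCl
Moles of NaCl = 0.739989 × (1/1) = 0.739989 mol
Theoretical yield = 0.739989 mol × 58.44 g/mol = 43.245 g
Actual yield = 31.14 g
Percent yield = (31.14 / 43.245) × 100% = 72.0%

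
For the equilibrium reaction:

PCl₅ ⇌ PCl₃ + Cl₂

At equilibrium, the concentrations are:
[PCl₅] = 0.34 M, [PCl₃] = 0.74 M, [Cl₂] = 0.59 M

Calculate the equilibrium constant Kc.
K_c = 1.2841

Kc = ([PCl₃] × [Cl₂]) / ([PCl₅])
   = ((0.74)·(0.59)) / ((0.34))
   = 0.4366 / 0.34 = 1.2841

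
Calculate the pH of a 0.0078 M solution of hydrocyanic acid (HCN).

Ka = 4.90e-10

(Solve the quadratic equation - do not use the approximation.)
pH = 5.71

x² + Ka×x - Ka×C = 0. Using quadratic formula: [H⁺] = 1.9547e-06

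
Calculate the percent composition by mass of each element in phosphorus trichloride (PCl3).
P: 22.55%, Cl: 77.45%

Molar mass of PCl3 = 137.32 g/mol
% P = (1 × 30.97) / 137.32 × 100% = 30.97 / 137.32 × 100% = 22.55%
% Cl = (3 × 35.45) / 137.32 × 100% = 106.35 / 137.32 × 100% = 77.45%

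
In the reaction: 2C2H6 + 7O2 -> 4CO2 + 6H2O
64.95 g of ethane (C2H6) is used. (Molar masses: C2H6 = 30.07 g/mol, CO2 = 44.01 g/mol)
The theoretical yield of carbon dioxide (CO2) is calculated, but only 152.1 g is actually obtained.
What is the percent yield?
Moles of C2H6 = 64.95 g ÷ 30.07 g/mol = 2.15996 mol
Mole ratio: 4 mol CO2 / 2 mol C2H6
Moles of CO2 = 2.15996 × (4/2) = 4.31992 mol
Theoretical yield = 4.31992 mol × 44.01 g/mol = 190.12 g
Actual yield = 152.1 g
Percent yield = (152.1 / 190.12) × 100% = 80.0%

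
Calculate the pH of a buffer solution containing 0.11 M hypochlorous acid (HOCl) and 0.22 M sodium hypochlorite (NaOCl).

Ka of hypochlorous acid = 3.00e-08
pH = 7.82

pKa = -log(3.00e-08) = 7.52. pH = pKa + log([A⁻]/[HA]) = 7.52 + log(0.22/0.11)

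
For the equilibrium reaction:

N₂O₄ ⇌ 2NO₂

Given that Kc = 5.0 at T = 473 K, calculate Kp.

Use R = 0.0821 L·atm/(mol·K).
K_p = 194.1665

Δn = (moles gaseous products) − (moles gaseous reactants) = 1
T = 473 K; RT = 0.0821 × 473 = 38.8333
Kp = Kc·(RT)^Δn = 5.0 × (38.8333)^1 = 5.0 × 38.8333 = 194.1665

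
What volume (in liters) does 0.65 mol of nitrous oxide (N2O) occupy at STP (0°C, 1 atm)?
At STP, 1 mol of gas occupies 22.4 L
Volume = 0.65 mol × 22.4 L/mol = 14.56 L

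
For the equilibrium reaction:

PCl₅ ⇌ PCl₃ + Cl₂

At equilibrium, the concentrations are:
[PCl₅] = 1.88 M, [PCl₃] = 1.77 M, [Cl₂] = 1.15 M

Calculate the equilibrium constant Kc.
K_c = 1.0827

Kc = ([PCl₃] × [Cl₂]) / ([PCl₅])
   = ((1.77)·(1.15)) / ((1.88))
   = 2.0355 / 1.88 = 1.0827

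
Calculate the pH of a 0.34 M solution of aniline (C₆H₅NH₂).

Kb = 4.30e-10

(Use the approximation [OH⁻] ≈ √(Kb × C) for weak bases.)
pH = 9.08

[OH⁻] = √(Kb × C) = √(4.30e-10 × 0.34) = 1.2091e-05. pOH = 4.92, pH = 14 - pOH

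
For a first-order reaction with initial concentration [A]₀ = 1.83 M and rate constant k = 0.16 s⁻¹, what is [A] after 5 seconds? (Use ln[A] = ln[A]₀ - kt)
0.8223 M

ln[A] = ln[A]₀ - k·t = ln(1.83) - (0.16)·(5) = 0.6043 - 0.8000 = -0.1957
[A] = e^(-0.1957) = 0.8223 M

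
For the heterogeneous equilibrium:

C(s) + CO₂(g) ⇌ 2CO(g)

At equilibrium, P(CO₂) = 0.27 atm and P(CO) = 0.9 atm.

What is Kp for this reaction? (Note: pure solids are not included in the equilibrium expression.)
K_p = 3.000

Solid C is excluded.
Kp = P(CO)²/P(CO₂) = (0.9)²/0.27 = 0.81/0.27 = 3.000.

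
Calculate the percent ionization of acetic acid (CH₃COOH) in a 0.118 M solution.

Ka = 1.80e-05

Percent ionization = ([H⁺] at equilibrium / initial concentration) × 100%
Percent ionization = 1.23%

Let x = [H⁺]. Ka = x²/(C - x) ⇒ x² + (1.80e-05)x - (1.80e-05)(0.118) = 0. x = 1.4484e-03. Percent = (1.4484e-03/0.118) × 100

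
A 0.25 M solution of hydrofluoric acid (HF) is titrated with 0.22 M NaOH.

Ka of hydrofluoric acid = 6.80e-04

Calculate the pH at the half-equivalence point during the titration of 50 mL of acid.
pH = pKa = 3.17

At the half-equivalence point, [HA] = [A⁻], so by Henderson–Hasselbalch pH = pKa + log(1) = pKa.
pKa = −log(6.80e-04) = 3.17.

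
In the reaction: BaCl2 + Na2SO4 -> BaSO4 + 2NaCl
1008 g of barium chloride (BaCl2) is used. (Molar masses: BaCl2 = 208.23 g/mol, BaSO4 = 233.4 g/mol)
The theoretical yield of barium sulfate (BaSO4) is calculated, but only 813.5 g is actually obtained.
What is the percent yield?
Moles of BaCl2 = 1008 g ÷ 208.23 g/mol = 4.8408 mol
Mole ratio: 1 mol BaSO4 / 1 mol BaCl2
Moles of BaSO4 = 4.8408 × (1/1) = 4.8408 mol
Theoretical yield = 4.8408 mol × 233.4 g/mol = 1129.8 g
Actual yield = 813.5 g
Percent yield = (813.5 / 1129.8) × 100% = 72.0%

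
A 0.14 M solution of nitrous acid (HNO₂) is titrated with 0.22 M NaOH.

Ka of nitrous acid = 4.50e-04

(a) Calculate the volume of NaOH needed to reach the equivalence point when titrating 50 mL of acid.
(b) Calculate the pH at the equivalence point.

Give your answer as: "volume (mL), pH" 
V = 31.8 mL, pH = 8.14

(a) At equivalence: moles acid = moles base.
moles acid = 0.14 × 0.05 = 0.007 mol; V_NaOH = 0.007/0.22 = 0.03182 L = 31.8 mL.
(b) At equivalence, all acid → conjugate base A⁻ at [A⁻] = 0.007/0.08182 = 0.08556 M.
Kb = Kw/Ka = 1.0e-14/4.50e-04 = 2.222e-11; [OH⁻] = √(Kb·[A⁻]) = 1.379e-06; pOH = 5.86; pH = 14 − pOH = 8.14.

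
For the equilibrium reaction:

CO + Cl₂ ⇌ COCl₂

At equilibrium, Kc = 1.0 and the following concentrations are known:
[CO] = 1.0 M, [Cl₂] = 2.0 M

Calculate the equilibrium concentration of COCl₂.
[COCl₂] = 2.0000 M

Kc = ([COCl₂]) / ([CO] × [Cl₂]) = 1.0
[COCl₂]^1 = Kc · (reactant terms)/(other product terms) = 1.0 · 2 / 1 = 2
[COCl₂] = 2.0000 M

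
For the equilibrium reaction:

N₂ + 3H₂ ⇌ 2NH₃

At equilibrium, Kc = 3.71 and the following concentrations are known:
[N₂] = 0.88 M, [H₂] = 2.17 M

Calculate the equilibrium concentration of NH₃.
[NH₃] = 5.7759 M

Kc = ([NH₃]^2) / ([N₂] × [H₂]^3) = 3.71
[NH₃]^2 = Kc · (reactant terms)/(other product terms) = 3.71 · 8.9921 / 1 = 33.361
[NH₃] = (33.361)^(1/2) = 5.7759 M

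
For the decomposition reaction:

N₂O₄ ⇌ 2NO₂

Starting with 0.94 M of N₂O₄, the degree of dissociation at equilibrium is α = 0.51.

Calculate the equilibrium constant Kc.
K_c = 1.9959

x = α·[A]₀ = 0.51 × 0.94 = 0.4794 M dissociated.
At eq: [N₂O₄] = 0.94 − 0.4794 = 0.4606 M; [NO₂] = 2x = 0.9588 M.
Kc = [NO₂]²/[N₂O₄] = (0.9588)²/0.4606 = 1.996.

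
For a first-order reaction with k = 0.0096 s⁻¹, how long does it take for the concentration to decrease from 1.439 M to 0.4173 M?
128.95 s

From ln[A] = ln[A]₀ - k·t: t = ln([A]₀/[A])/k = ln(1.439/0.4173)/0.0096 = ln(3.4484)/0.0096 = 1.2379/0.0096 = 128.95 s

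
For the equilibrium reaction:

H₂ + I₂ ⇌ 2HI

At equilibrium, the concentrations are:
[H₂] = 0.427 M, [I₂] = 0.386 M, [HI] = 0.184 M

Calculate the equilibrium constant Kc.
K_c = 0.2054

Kc = ([HI]^2) / ([H₂] × [I₂])
   = ((0.184)^2) / ((0.427)·(0.386))
   = 0.033856 / 0.16482 = 0.2054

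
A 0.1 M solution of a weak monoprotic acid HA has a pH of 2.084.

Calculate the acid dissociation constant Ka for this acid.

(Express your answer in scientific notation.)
K_a = 7.40e-04

[H⁺] = 10^(−pH) = 10^(−2.084) = 8.241e-03 M. For HA ⇌ H⁺ + A⁻, Ka = x²/(C − x) = (8.241e-03)²/(0.1 − 8.241e-03) = 7.40e-04.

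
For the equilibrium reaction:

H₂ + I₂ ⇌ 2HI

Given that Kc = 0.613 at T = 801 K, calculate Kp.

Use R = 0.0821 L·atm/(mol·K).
K_p = 0.6130

Δn = (moles gaseous products) − (moles gaseous reactants) = 0
T = 801 K; RT = 0.0821 × 801 = 65.7621
Kp = Kc·(RT)^Δn = 0.613 × (65.7621)^0 = 0.613 × 1 = 0.6130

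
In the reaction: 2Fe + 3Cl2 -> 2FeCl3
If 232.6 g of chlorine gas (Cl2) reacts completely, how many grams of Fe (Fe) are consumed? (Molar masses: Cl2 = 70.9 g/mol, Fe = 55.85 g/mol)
Moles of Cl2 = 232.6 g ÷ 70.9 g/mol = 3.28068 mol
Mole ratio: 2 mol Fe / 3 mol Cl2
Moles of Fe = 3.28068 × (2/3) = 2.18712 mol
Mass of Fe = 2.18712 mol × 55.85 g/mol = 122.2 g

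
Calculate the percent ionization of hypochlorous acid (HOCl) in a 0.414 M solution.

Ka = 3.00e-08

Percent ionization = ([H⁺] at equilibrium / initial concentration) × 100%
Percent ionization = 0.0269%

Let x = [H⁺]. Ka = x²/(C - x) ⇒ x² + (3.00e-08)x - (3.00e-08)(0.414) = 0. x = 1.1143e-04. Percent = (1.1143e-04/0.414) × 100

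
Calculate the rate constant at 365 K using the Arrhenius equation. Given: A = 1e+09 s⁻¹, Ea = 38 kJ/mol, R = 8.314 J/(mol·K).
3.64e+03 s⁻¹

k = A·exp(-Ea/(R·T)) = 1e+09·exp(-38000/(8.314·365)) = 1e+09·exp(-12.5222) = 1e+09·3.6448e-06 = 3.64e+03 s⁻¹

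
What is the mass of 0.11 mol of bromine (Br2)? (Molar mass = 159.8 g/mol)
Mass = 0.11 mol × 159.8 g/mol = 17.58 g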